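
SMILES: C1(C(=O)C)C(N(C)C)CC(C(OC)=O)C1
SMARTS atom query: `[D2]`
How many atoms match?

3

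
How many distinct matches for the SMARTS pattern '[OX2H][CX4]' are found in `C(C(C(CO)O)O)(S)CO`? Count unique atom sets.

[OX2H][CX4] is the SMARTS for an aliphatic alcohol: a hydroxyl oxygen bound to an sp3 (X4) carbon.
The molecule carries 4 separate instances of a hydroxyl group (-OH) meeting every constraint; each maps to a distinct set of atoms, giving 4 matches.

4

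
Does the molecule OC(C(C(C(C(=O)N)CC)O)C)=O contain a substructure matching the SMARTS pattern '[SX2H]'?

The pattern [SX2H] describes an aliphatic sulfur with two connections, one being H — a thiol.
The closest candidate here is a hydroxyl group (-OH), but it is an -OH, not an -SH. No other fragment satisfies the full query, so there is no match.

No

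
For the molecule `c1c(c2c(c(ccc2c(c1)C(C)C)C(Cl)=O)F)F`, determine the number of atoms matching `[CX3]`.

The query [CX3] means: C with X3: aliphatic carbon with exactly 3 total connections.
Check the 18 heavy atoms by environment: 10× c (aromatic, X3) → no; 3× C (X4) → no; 2× F (X1) → no; 1× C (X3) → match; 1× O (X1) → no; 1× Cl (X1) → no.
That gives 1 matching atom.

1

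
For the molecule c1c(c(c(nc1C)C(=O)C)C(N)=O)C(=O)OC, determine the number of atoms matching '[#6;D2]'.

Check the 17 heavy atoms by environment: 1× n (aromatic, D2) → no; 4× c (aromatic, D3) → no; 1× c (aromatic, D2) → match; 3× C (D3) → no; 3× O (D1) → no; 1× O (D2) → no; 3× C (D1) → no; 1× N (D1) → no.
That gives 1 matching atom.

1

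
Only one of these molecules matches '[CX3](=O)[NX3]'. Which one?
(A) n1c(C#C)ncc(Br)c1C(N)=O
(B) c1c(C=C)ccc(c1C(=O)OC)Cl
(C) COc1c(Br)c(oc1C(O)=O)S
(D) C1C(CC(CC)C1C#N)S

A

[CX3](=O)[NX3] describes a carbonyl carbon bonded to a trivalent nitrogen (an amide).
(A) contains a primary amide (-C(=O)NH2), which satisfies every atom and bond constraint.
(B) has a methyl-ester group (-C(=O)OCH3) but the carbonyl is bonded to O, not to an NX3 nitrogen.
(C) has a carboxylic acid group (-C(=O)OH) but the carbonyl is bonded to O, not to an NX3 nitrogen.
(D) has a nitrile (-C#N) but the nitrile N is NX1 (triple-bonded), not NX3.
So the answer is (A).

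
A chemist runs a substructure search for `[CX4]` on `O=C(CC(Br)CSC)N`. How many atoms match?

4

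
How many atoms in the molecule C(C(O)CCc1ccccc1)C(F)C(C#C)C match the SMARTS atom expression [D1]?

4

The query [D1] means: atom with exactly one heavy-atom neighbour (degree 1).
Check the 17 heavy atoms by environment: 4× C (D2) → no; 3× C (D3) → no; 2× C (D1) → match; 1× O (D1) → match; 1× F (D1) → match; 1× c (aromatic, D3) → no; 5× c (aromatic, D2) → no.
Summing the matching environments: 2 + 1 + 1 = 4 matching atoms.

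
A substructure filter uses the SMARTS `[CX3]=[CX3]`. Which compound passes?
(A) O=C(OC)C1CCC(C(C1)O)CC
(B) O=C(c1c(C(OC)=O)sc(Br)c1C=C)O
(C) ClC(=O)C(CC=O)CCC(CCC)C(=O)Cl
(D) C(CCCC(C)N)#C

[CX3]=[CX3] describes a non-aromatic C=C double bond between two sp2 carbons (an alkene).
(A) has an ethyl group (-CH2CH3) but its C-C bond is a single bond between CX4 carbons, not CX3=CX3.
(B) contains a vinyl group (-CH=CH2), which satisfies every atom and bond constraint.
(C) has an ethyl group (-CH2CH3) but its C-C bond is a single bond between CX4 carbons, not CX3=CX3.
(D) has an ethynyl group (-C#CH) but the C-C bond is a triple bond, not a double bond.
So the answer is (B).

B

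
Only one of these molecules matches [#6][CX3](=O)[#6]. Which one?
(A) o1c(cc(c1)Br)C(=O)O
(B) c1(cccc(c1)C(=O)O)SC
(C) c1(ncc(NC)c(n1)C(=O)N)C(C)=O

C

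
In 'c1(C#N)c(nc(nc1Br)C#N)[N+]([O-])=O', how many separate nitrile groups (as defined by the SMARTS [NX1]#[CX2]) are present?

[NX1]#[CX2] is the SMARTS for a nitrile: a nitrogen triple-bonded to a two-connected carbon.
The molecule carries 2 separate instances of a nitrile (-C#N) meeting every constraint; each maps to a distinct set of atoms, giving 2 matches.

2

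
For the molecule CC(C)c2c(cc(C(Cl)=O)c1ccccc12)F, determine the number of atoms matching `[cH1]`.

5

The query [cH1] means: aromatic carbon bearing exactly one hydrogen.
Check the 17 heavy atoms by environment: 5× c (aromatic, H0) → no; 5× c (aromatic, H1) → match; 1× C (H0) → no; 1× O (H0) → no; 1× Cl (H0) → no; 1× F (H0) → no; 1× C (H1) → no; 2× C (H3) → no.
That gives 5 matching atoms.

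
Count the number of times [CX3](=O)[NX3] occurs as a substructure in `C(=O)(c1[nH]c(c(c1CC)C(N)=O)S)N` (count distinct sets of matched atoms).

2

[CX3](=O)[NX3] is the SMARTS for an amide: a carbonyl carbon bonded to a trivalent nitrogen.
The molecule carries 2 separate instances of a primary amide (-C(=O)NH2) meeting every constraint; each maps to a distinct set of atoms, giving 2 matches.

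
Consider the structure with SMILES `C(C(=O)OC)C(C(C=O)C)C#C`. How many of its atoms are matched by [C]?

Check the 12 heavy atoms by environment: 9× C → match; 3× O → no.
That gives 9 matching atoms.

9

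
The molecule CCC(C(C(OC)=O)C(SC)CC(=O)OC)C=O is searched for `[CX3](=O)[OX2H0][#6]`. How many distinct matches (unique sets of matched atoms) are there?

2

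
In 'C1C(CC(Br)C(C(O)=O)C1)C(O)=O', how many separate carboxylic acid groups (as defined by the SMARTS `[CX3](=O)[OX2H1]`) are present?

2

[CX3](=O)[OX2H1] is the SMARTS for a carboxylic acid: an sp2 carbon double-bonded to O and single-bonded to an -OH oxygen.
The molecule carries 2 separate instances of a carboxylic acid group (-C(=O)OH) meeting every constraint; each maps to a distinct set of atoms, giving 2 matches.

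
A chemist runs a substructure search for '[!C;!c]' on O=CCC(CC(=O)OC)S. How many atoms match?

The query [!C;!c] means: neither aliphatic nor aromatic carbon — same as [!#6].
Check the 10 heavy atoms by environment: 6× C → no; 3× O → match; 1× S → match.
Summing the matching environments: 3 + 1 = 4 matching atoms.

4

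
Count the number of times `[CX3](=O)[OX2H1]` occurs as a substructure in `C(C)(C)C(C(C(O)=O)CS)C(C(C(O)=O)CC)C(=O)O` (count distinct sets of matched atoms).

3

[CX3](=O)[OX2H1] is the SMARTS for a carboxylic acid: an sp2 carbon double-bonded to O and single-bonded to an -OH oxygen.
The molecule carries 3 separate instances of a carboxylic acid group (-C(=O)OH) meeting every constraint; each maps to a distinct set of atoms, giving 3 matches.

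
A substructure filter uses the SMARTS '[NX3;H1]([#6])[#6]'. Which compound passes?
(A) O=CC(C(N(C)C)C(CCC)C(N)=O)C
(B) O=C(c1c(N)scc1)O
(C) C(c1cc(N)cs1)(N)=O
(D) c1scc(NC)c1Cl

[NX3;H1]([#6])[#6] describes a trivalent nitrogen with one H, bonded to two carbons (a secondary amine).
(A) has a dimethylamino group (-N(CH3)2) but the nitrogen has H0, not H1.
(B) has a primary amino group (-NH2) but the nitrogen has H2 and only one carbon neighbour.
(C) has a primary amino group (-NH2) but the nitrogen has H2 and only one carbon neighbour.
(D) contains an N-methylamino group (-NHCH3), which satisfies every atom and bond constraint.
So the answer is (D).

D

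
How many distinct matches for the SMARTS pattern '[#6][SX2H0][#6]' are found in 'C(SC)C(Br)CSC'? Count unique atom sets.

[#6][SX2H0][#6] is the SMARTS for a thioether: an aliphatic sulfur bridging two carbons with no H on the sulfur.
The molecule carries 2 separate instances of a methylthio ether (-SCH3) meeting every constraint; each maps to a distinct set of atoms, giving 2 matches.

2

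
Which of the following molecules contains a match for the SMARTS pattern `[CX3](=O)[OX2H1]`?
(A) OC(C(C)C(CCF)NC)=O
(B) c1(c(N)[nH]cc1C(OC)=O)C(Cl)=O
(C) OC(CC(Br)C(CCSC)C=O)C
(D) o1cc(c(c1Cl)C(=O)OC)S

A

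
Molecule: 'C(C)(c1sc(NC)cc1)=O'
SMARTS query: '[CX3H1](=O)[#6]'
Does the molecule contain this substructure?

No

The pattern [CX3H1](=O)[#6] describes an sp2 carbon with one H, double-bonded to O and single-bonded to carbon — an aldehyde.
The closest candidate here is an acetyl/ketone group (-C(=O)CH3), but the carbonyl carbon has H0 (two carbon neighbours), not H1. No other fragment satisfies the full query, so there is no match.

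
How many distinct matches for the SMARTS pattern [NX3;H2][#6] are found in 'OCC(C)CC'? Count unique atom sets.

[NX3;H2][#6] is the SMARTS for a primary amine: a trivalent nitrogen with two H attached to carbon.
No fragment in the molecule satisfies every constraint, giving 0 matches.

0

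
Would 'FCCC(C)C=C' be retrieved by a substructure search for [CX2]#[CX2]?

No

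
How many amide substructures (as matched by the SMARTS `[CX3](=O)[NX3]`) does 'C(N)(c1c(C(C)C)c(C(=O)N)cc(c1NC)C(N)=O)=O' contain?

[CX3](=O)[NX3] is the SMARTS for an amide: a carbonyl carbon bonded to a trivalent nitrogen.
The molecule carries 3 separate instances of a primary amide (-C(=O)NH2) meeting every constraint; each maps to a distinct set of atoms, giving 3 matches.

3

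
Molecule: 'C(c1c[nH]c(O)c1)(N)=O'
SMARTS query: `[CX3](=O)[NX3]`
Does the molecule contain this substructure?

Yes

The pattern [CX3](=O)[NX3] describes a carbonyl carbon bonded to a trivalent nitrogen — an amide.
The molecule carries a primary amide (-C(=O)NH2), whose atoms satisfy every constraint of the query, so the pattern matches.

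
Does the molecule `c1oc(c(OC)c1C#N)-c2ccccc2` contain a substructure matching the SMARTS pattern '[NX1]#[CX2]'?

The pattern [NX1]#[CX2] describes a nitrogen triple-bonded to a two-connected carbon — a nitrile.
The molecule carries a nitrile (-C#N), whose atoms satisfy every constraint of the query, so the pattern matches.

Yes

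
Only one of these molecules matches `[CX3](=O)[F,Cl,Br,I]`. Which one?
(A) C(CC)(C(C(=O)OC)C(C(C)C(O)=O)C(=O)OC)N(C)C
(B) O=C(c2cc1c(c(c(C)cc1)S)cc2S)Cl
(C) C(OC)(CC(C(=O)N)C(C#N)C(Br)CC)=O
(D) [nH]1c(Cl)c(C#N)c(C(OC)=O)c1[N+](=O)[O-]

B

[CX3](=O)[F,Cl,Br,I] describes a carbonyl carbon bonded to a halogen (an acyl halide).
(A) has a carboxylic acid group (-C(=O)OH) but the carbonyl is bonded to -OH, not to a halogen.
(B) contains an acyl chloride (-C(=O)Cl), which satisfies every atom and bond constraint.
(C) has a methyl-ester group (-C(=O)OCH3) but the carbonyl is bonded to -O-C, not to a halogen.
(D) has a methyl-ester group (-C(=O)OCH3) but the carbonyl is bonded to -O-C, not to a halogen.
So the answer is (B).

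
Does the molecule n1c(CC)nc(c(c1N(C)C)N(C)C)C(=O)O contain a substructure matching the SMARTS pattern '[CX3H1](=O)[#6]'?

No

The pattern [CX3H1](=O)[#6] describes an sp2 carbon with one H, double-bonded to O and single-bonded to carbon — an aldehyde.
The closest candidate here is a carboxylic acid group (-C(=O)OH), but the carbonyl carbon has H0 and is bonded to O, not H1. No other fragment satisfies the full query, so there is no match.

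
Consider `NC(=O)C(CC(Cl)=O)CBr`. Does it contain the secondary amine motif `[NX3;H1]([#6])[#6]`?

No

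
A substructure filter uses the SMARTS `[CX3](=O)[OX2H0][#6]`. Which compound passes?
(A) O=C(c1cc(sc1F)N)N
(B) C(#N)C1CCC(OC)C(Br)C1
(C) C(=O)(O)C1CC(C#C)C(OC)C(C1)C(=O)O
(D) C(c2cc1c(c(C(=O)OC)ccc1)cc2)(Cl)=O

D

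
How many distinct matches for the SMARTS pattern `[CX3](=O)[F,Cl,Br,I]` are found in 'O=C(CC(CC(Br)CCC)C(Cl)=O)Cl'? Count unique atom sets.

[CX3](=O)[F,Cl,Br,I] is the SMARTS for an acyl halide: a carbonyl carbon bonded to a halogen.
The molecule carries 2 separate instances of an acyl chloride (-C(=O)Cl) meeting every constraint; each maps to a distinct set of atoms, giving 2 matches.

2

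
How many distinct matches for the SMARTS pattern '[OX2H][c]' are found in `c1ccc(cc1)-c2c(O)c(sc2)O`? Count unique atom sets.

2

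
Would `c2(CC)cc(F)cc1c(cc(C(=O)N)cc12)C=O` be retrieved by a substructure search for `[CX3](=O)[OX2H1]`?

The pattern [CX3](=O)[OX2H1] describes an sp2 carbon double-bonded to O and single-bonded to an -OH oxygen — a carboxylic acid.
The closest candidate here is a primary amide (-C(=O)NH2), but the carbonyl is bonded to N, not to an -OH oxygen. No other fragment satisfies the full query, so there is no match.

No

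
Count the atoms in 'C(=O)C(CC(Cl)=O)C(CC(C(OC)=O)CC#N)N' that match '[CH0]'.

3

Check the 18 heavy atoms by environment: 3× C (H2) → no; 4× C (H1) → no; 4× O (H0) → no; 3× C (H0) → match; 1× C (H3) → no; 1× Cl (H0) → no; 1× N (H2) → no; 1× N (H0) → no.
That gives 3 matching atoms.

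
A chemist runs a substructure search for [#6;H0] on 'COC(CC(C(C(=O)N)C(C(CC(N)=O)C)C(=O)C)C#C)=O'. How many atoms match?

5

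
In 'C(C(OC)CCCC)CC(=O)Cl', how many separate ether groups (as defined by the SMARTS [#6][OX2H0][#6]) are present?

1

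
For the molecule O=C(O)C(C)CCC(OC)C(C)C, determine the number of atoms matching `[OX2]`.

2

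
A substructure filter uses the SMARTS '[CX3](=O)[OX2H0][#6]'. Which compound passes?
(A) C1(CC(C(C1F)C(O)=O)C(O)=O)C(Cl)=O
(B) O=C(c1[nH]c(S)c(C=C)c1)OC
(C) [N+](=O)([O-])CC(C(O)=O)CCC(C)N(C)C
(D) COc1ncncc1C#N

B

[CX3](=O)[OX2H0][#6] describes a carbonyl carbon bonded to an oxygen that is itself bonded to carbon (no H on that O) (an ester).
(A) has a carboxylic acid group (-C(=O)OH) but the singly-bonded O carries H (OX2H1, not H0).
(B) contains a methyl-ester group (-C(=O)OCH3), which satisfies every atom and bond constraint.
(C) has a carboxylic acid group (-C(=O)OH) but the singly-bonded O carries H (OX2H1, not H0).
(D) has a methoxy ether (-OCH3) but the ether oxygen is not adjacent to a C=O carbon.
So the answer is (B).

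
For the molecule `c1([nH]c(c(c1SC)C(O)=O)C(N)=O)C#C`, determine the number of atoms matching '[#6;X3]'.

6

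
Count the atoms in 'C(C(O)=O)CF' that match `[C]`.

3

Check the 6 heavy atoms by environment: 3× C → match; 2× O → no; 1× F → no.
That gives 3 matching atoms.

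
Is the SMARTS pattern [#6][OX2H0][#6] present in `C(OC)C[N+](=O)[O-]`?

Yes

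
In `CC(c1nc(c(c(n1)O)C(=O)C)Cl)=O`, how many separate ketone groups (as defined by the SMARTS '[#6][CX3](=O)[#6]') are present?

2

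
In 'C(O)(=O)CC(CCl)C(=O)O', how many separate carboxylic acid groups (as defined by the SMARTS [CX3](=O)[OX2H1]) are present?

[CX3](=O)[OX2H1] is the SMARTS for a carboxylic acid: an sp2 carbon double-bonded to O and single-bonded to an -OH oxygen.
The molecule carries 2 separate instances of a carboxylic acid group (-C(=O)OH) meeting every constraint; each maps to a distinct set of atoms, giving 2 matches.

2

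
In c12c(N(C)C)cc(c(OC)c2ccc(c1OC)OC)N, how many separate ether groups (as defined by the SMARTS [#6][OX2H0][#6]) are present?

[#6][OX2H0][#6] is the SMARTS for an ether: an aliphatic oxygen bridging two carbons with no H on the oxygen.
The molecule carries 3 separate instances of a methoxy ether (-OCH3) meeting every constraint; each maps to a distinct set of atoms, giving 3 matches.

3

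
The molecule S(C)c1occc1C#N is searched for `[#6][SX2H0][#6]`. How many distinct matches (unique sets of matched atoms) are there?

1

[#6][SX2H0][#6] is the SMARTS for a thioether: an aliphatic sulfur bridging two carbons with no H on the sulfur.
Exactly one fragment in the molecule meets all constraints, giving 1 match.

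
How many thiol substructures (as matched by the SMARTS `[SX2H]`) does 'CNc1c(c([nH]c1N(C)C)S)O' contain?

[SX2H] is the SMARTS for a thiol: an aliphatic sulfur with two connections, one being H.
Exactly one fragment in the molecule meets all constraints, giving 1 match.

1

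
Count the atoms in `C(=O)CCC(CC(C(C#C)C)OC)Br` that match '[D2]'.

6

The query [D2] means: atom with exactly two heavy-atom neighbours.
Check the 14 heavy atoms by environment: 5× C (D2) → match; 3× C (D3) → no; 3× C (D1) → no; 1× O (D1) → no; 1× O (D2) → match; 1× Br (D1) → no.
Summing the matching environments: 5 + 1 = 6 matching atoms.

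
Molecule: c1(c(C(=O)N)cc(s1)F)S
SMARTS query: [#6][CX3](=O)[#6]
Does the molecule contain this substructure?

The pattern [#6][CX3](=O)[#6] describes a carbonyl carbon (no H) flanked by two carbons — a ketone.
The closest candidate here is a primary amide (-C(=O)NH2), but one neighbour of the carbonyl carbon is N, not C. No other fragment satisfies the full query, so there is no match.

No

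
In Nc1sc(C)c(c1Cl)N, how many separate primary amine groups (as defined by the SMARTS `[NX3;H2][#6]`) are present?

[NX3;H2][#6] is the SMARTS for a primary amine: a trivalent nitrogen with two H attached to carbon.
The molecule carries 2 separate instances of a primary amino group (-NH2) meeting every constraint; each maps to a distinct set of atoms, giving 2 matches.

2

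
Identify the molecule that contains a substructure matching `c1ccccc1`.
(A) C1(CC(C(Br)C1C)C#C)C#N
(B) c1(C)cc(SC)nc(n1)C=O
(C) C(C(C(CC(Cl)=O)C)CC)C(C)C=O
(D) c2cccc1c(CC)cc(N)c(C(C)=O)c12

D

c1ccccc1 describes six aromatic carbons in a ring (a benzene ring).
(A) has a methyl group (-CH3) but no six-membered all-carbon aromatic ring is present.
(B) has a methyl group (-CH3) but no six-membered all-carbon aromatic ring is present.
(C) has a methyl group (-CH3) but no six-membered all-carbon aromatic ring is present.
(D) contains the required atom environment, so the pattern matches.
So the answer is (D).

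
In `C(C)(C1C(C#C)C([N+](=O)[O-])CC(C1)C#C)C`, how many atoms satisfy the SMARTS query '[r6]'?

The query [r6] means: r6 matches atoms in a six-membered ring.
Check the 16 heavy atoms by environment: 6× C (in 6-ring) → match; 1× N (charge +1, acyclic) → no; 1× O (charge -1, acyclic) → no; 1× O (acyclic) → no; 7× C (acyclic) → no.
That gives 6 matching atoms.

6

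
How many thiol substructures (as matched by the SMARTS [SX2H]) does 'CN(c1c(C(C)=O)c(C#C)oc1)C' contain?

[SX2H] is the SMARTS for a thiol: an aliphatic sulfur with two connections, one being H.
No fragment in the molecule satisfies every constraint, giving 0 matches.

0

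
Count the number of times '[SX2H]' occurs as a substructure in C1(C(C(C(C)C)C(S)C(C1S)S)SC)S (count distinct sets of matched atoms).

4

[SX2H] is the SMARTS for a thiol: an aliphatic sulfur with two connections, one being H.
The molecule carries 4 separate instances of a thiol (-SH) meeting every constraint; each maps to a distinct set of atoms, giving 4 matches.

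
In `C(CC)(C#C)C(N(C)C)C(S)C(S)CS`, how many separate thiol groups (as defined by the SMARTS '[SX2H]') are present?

3

[SX2H] is the SMARTS for a thiol: an aliphatic sulfur with two connections, one being H.
The molecule carries 3 separate instances of a thiol (-SH) meeting every constraint; each maps to a distinct set of atoms, giving 3 matches.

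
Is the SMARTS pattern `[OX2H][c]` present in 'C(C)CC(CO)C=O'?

No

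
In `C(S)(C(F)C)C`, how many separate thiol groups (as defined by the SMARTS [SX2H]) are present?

[SX2H] is the SMARTS for a thiol: an aliphatic sulfur with two connections, one being H.
Exactly one fragment in the molecule meets all constraints, giving 1 match.

1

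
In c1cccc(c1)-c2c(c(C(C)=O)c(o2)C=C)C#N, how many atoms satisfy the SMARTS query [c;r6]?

6

The query [c;r6] means: aromatic carbon that belongs to a six-membered ring.
Check the 18 heavy atoms by environment: 1× o (aromatic, in 5-ring) → no; 4× c (aromatic, in 5-ring) → no; 5× C (acyclic) → no; 1× O (acyclic) → no; 1× N (acyclic) → no; 6× c (aromatic, in 6-ring) → match.
That gives 6 matching atoms.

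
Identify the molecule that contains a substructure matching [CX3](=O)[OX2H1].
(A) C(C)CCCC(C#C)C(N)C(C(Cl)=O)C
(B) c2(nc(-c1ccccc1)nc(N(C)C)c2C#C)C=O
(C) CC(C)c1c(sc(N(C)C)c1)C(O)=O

C

[CX3](=O)[OX2H1] describes an sp2 carbon double-bonded to O and single-bonded to an -OH oxygen (a carboxylic acid).
(A) has an acyl chloride (-C(=O)Cl) but the carbonyl is bonded to Cl, not to an -OH oxygen.
(B) has an aldehyde (-CHO) but there is no singly-bonded oxygen on the carbonyl carbon.
(C) contains a carboxylic acid group (-C(=O)OH), which satisfies every atom and bond constraint.
So the answer is (C).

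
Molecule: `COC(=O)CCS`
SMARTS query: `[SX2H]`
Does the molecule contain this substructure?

Yes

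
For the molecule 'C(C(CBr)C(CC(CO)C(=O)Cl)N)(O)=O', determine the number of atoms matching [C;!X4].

2

The query [C;!X4] means: aliphatic carbon that does not have four total connections.
Check the 15 heavy atoms by environment: 6× C (X4) → no; 2× O (X2) → no; 1× N (X3) → no; 1× Br (X1) → no; 2× C (X3) → match; 2× O (X1) → no; 1× Cl (X1) → no.
That gives 2 matching atoms.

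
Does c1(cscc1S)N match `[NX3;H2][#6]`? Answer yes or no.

The pattern [NX3;H2][#6] describes a trivalent nitrogen with two H attached to carbon — a primary amine.
The molecule carries a primary amino group (-NH2), whose atoms satisfy every constraint of the query, so the pattern matches.

Yes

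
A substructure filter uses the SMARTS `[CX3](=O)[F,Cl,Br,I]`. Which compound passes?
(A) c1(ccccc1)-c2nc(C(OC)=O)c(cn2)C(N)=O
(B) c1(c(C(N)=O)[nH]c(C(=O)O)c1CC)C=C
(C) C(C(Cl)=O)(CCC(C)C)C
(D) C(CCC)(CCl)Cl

[CX3](=O)[F,Cl,Br,I] describes a carbonyl carbon bonded to a halogen (an acyl halide).
(A) has a methyl-ester group (-C(=O)OCH3) but the carbonyl is bonded to -O-C, not to a halogen.
(B) has a carboxylic acid group (-C(=O)OH) but the carbonyl is bonded to -OH, not to a halogen.
(C) contains an acyl chloride (-C(=O)Cl), which satisfies every atom and bond constraint.
(D) has a chloro substituent but the Cl is not on a carbonyl carbon.
So the answer is (C).

C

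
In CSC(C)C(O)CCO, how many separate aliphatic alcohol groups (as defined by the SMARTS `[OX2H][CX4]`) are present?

[OX2H][CX4] is the SMARTS for an aliphatic alcohol: a hydroxyl oxygen bound to an sp3 (X4) carbon.
The molecule carries 2 separate instances of a hydroxyl group (-OH) meeting every constraint; each maps to a distinct set of atoms, giving 2 matches.

2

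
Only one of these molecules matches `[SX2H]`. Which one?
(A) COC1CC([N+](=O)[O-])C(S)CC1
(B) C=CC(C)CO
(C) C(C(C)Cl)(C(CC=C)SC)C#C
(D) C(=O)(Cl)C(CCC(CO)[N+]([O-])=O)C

[SX2H] describes an aliphatic sulfur with two connections, one being H (a thiol).
(A) contains a thiol (-SH), which satisfies every atom and bond constraint.
(B) has a hydroxyl group (-OH) but it is an -OH, not an -SH.
(C) has a methylthio ether (-SCH3) but the sulfur has H0 (bonded to two carbons), not H1.
(D) has a hydroxyl group (-OH) but it is an -OH, not an -SH.
So the answer is (A).

A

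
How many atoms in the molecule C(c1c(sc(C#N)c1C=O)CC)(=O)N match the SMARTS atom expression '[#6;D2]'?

The query [#6;D2] means: any carbon bonded to exactly two heavy atoms.
Check the 14 heavy atoms by environment: 1× s (aromatic, D2) → no; 4× c (aromatic, D3) → no; 3× C (D2) → match; 2× N (D1) → no; 1× C (D1) → no; 1× C (D3) → no; 2× O (D1) → no.
That gives 3 matching atoms.

3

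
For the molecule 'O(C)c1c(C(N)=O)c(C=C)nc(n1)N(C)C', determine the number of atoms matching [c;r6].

4

The query [c;r6] means: aromatic carbon that belongs to a six-membered ring.
Check the 16 heavy atoms by environment: 2× n (aromatic, in 6-ring) → no; 4× c (aromatic, in 6-ring) → match; 2× N (acyclic) → no; 6× C (acyclic) → no; 2× O (acyclic) → no.
That gives 4 matching atoms.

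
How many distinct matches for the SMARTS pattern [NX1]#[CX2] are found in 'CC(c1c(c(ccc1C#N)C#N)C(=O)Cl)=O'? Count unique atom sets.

2

[NX1]#[CX2] is the SMARTS for a nitrile: a nitrogen triple-bonded to a two-connected carbon.
The molecule carries 2 separate instances of a nitrile (-C#N) meeting every constraint; each maps to a distinct set of atoms, giving 2 matches.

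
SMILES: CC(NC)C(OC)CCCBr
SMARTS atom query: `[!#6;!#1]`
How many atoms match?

The query [!#6;!#1] means: not carbon and not hydrogen — any heteroatom.
Check the 11 heavy atoms by environment: 8× C → no; 1× O → match; 1× N → match; 1× Br → match.
Summing the matching environments: 1 + 1 + 1 = 3 matching atoms.

3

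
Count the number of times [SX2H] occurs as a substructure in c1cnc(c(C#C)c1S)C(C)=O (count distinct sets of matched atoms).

1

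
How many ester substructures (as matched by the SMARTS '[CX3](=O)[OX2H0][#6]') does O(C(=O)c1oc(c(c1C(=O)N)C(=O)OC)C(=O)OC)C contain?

[CX3](=O)[OX2H0][#6] is the SMARTS for an ester: a carbonyl carbon bonded to an oxygen that is itself bonded to carbon (no H on that O).
The molecule carries 3 separate instances of a methyl-ester group (-C(=O)OCH3) meeting every constraint; each maps to a distinct set of atoms, giving 3 matches.

3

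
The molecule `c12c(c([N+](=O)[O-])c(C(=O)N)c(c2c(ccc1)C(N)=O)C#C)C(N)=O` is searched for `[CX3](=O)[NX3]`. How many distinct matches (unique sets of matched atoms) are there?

3

[CX3](=O)[NX3] is the SMARTS for an amide: a carbonyl carbon bonded to a trivalent nitrogen.
The molecule carries 3 separate instances of a primary amide (-C(=O)NH2) meeting every constraint; each maps to a distinct set of atoms, giving 3 matches.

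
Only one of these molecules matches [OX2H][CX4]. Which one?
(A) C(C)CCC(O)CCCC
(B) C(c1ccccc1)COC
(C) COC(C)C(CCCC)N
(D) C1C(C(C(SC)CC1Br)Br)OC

A

[OX2H][CX4] describes a hydroxyl oxygen bound to an sp3 (X4) carbon (an aliphatic alcohol).
(A) contains a hydroxyl group (-OH), which satisfies every atom and bond constraint.
(B) has a methoxy ether (-OCH3) but the oxygen has H0 (ether), not H1.
(C) has a methoxy ether (-OCH3) but the oxygen has H0 (ether), not H1.
(D) has a methoxy ether (-OCH3) but the oxygen has H0 (ether), not H1.
So the answer is (A).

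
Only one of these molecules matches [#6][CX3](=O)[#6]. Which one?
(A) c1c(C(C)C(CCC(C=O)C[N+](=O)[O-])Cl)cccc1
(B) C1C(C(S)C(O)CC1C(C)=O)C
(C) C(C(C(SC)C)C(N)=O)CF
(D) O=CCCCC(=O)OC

B

[#6][CX3](=O)[#6] describes a carbonyl carbon (no H) flanked by two carbons (a ketone).
(A) has an aldehyde (-CHO) but the carbonyl carbon has H1, so it is not flanked by two carbons.
(B) contains an acetyl/ketone group (-C(=O)CH3), which satisfies every atom and bond constraint.
(C) has a primary amide (-C(=O)NH2) but one neighbour of the carbonyl carbon is N, not C.
(D) has an aldehyde (-CHO) but the carbonyl carbon has H1, so it is not flanked by two carbons.
So the answer is (B).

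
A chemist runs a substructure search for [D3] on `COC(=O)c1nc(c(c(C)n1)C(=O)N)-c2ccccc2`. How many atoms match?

7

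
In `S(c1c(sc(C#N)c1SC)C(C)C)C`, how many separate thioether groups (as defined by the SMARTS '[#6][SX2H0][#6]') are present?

[#6][SX2H0][#6] is the SMARTS for a thioether: an aliphatic sulfur bridging two carbons with no H on the sulfur.
The molecule carries 2 separate instances of a methylthio ether (-SCH3) meeting every constraint; each maps to a distinct set of atoms, giving 2 matches.

2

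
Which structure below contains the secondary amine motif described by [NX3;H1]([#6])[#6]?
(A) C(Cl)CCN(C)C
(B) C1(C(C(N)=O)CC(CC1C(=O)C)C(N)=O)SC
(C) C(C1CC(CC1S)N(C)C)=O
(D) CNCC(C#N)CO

D

[NX3;H1]([#6])[#6] describes a trivalent nitrogen with one H, bonded to two carbons (a secondary amine).
(A) has a dimethylamino group (-N(CH3)2) but the nitrogen has H0, not H1.
(B) has a primary amide (-C(=O)NH2) but the -C(=O)NH2 nitrogen has H2, not H1.
(C) has a dimethylamino group (-N(CH3)2) but the nitrogen has H0, not H1.
(D) contains an N-methylamino group (-NHCH3), which satisfies every atom and bond constraint.
So the answer is (D).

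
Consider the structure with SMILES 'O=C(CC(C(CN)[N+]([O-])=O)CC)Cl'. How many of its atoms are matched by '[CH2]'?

3

The query [CH2] means: aliphatic carbon with exactly two hydrogens.
Check the 13 heavy atoms by environment: 3× C (H2) → match; 2× C (H1) → no; 1× N (H2) → no; 1× N (charge +1, H0) → no; 1× O (charge -1, H0) → no; 2× O (H0) → no; 1× C (H3) → no; 1× C (H0) → no; 1× Cl (H0) → no.
That gives 3 matching atoms.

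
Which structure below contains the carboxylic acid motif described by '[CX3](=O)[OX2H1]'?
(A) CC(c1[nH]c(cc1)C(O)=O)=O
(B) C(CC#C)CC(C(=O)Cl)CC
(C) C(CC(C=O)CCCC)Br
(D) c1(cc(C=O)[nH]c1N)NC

[CX3](=O)[OX2H1] describes an sp2 carbon double-bonded to O and single-bonded to an -OH oxygen (a carboxylic acid).
(A) contains a carboxylic acid group (-C(=O)OH), which satisfies every atom and bond constraint.
(B) has an acyl chloride (-C(=O)Cl) but the carbonyl is bonded to Cl, not to an -OH oxygen.
(C) has an aldehyde (-CHO) but there is no singly-bonded oxygen on the carbonyl carbon.
(D) has an aldehyde (-CHO) but there is no singly-bonded oxygen on the carbonyl carbon.
So the answer is (A).

A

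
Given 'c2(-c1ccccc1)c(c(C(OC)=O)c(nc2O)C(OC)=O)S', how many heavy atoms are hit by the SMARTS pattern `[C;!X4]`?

2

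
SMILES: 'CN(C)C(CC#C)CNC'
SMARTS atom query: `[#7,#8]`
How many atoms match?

The query [#7,#8] means: nitrogen or oxygen (comma = OR).
Check the 10 heavy atoms by environment: 8× C → no; 2× N → match.
That gives 2 matching atoms.

2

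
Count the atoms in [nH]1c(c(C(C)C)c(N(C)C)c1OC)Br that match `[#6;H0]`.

The query [#6;H0] means: any carbon with no attached hydrogen.
Check the 14 heavy atoms by environment: 1× n (aromatic, H1) → no; 4× c (aromatic, H0) → match; 1× Br (H0) → no; 1× N (H0) → no; 5× C (H3) → no; 1× C (H1) → no; 1× O (H0) → no.
That gives 4 matching atoms.

4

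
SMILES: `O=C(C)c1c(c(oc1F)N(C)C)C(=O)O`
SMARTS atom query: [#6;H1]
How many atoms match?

The query [#6;H1] means: any carbon bearing exactly one hydrogen.
Check the 15 heavy atoms by environment: 1× o (aromatic, H0) → no; 4× c (aromatic, H0) → no; 1× F (H0) → no; 2× C (H0) → no; 2× O (H0) → no; 3× C (H3) → no; 1× N (H0) → no; 1× O (H1) → no.
No environment satisfies the query, so 0 matching atoms.

0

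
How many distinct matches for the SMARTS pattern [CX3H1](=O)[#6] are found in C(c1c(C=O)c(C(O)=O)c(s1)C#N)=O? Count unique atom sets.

[CX3H1](=O)[#6] is the SMARTS for an aldehyde: an sp2 carbon with one H, double-bonded to O and single-bonded to carbon.
The molecule carries 2 separate instances of an aldehyde (-CHO) meeting every constraint; each maps to a distinct set of atoms, giving 2 matches.

2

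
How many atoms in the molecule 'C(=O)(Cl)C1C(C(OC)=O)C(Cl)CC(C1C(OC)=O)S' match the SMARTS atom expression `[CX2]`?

0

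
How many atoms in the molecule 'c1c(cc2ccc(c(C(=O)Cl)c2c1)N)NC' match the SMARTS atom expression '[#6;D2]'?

The query [#6;D2] means: any carbon bonded to exactly two heavy atoms.
Check the 16 heavy atoms by environment: 5× c (aromatic, D3) → no; 5× c (aromatic, D2) → match; 1× C (D3) → no; 1× O (D1) → no; 1× Cl (D1) → no; 1× N (D2) → no; 1× C (D1) → no; 1× N (D1) → no.
That gives 5 matching atoms.

5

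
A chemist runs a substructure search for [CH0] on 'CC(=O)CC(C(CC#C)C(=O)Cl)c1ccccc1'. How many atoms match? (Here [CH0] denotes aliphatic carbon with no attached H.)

The query [CH0] means: aliphatic carbon with no attached hydrogen.
Check the 18 heavy atoms by environment: 2× C (H2) → no; 3× C (H1) → no; 3× C (H0) → match; 2× O (H0) → no; 1× C (H3) → no; 1× Cl (H0) → no; 1× c (aromatic, H0) → no; 5× c (aromatic, H1) → no.
That gives 3 matching atoms.

3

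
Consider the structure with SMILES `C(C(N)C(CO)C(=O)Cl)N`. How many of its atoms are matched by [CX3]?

The query [CX3] means: C with X3: aliphatic carbon with exactly 3 total connections.
Check the 10 heavy atoms by environment: 4× C (X4) → no; 1× C (X3) → match; 1× O (X1) → no; 1× Cl (X1) → no; 2× N (X3) → no; 1× O (X2) → no.
That gives 1 matching atom.

1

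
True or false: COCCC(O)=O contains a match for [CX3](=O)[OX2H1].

The pattern [CX3](=O)[OX2H1] describes an sp2 carbon double-bonded to O and single-bonded to an -OH oxygen — a carboxylic acid.
The molecule carries a carboxylic acid group (-C(=O)OH), whose atoms satisfy every constraint of the query, so the pattern matches.

True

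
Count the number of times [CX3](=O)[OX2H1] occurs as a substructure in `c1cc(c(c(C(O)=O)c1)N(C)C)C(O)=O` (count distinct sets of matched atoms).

[CX3](=O)[OX2H1] is the SMARTS for a carboxylic acid: an sp2 carbon double-bonded to O and single-bonded to an -OH oxygen.
The molecule carries 2 separate instances of a carboxylic acid group (-C(=O)OH) meeting every constraint; each maps to a distinct set of atoms, giving 2 matches.

2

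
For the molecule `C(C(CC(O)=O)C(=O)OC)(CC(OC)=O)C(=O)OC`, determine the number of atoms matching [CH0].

4

The query [CH0] means: aliphatic carbon with no attached hydrogen.
Check the 19 heavy atoms by environment: 2× C (H2) → no; 2× C (H1) → no; 4× C (H0) → match; 7× O (H0) → no; 3× C (H3) → no; 1× O (H1) → no.
That gives 4 matching atoms.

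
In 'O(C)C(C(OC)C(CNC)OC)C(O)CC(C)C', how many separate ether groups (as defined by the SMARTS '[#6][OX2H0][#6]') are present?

3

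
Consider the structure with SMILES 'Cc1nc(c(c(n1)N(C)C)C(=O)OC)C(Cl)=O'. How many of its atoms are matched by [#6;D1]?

4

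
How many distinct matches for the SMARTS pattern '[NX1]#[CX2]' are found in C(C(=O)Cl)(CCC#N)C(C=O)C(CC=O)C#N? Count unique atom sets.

2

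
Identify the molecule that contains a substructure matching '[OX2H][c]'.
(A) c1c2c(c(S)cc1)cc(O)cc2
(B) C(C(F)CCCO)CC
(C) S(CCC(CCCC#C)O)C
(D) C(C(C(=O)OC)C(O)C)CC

[OX2H][c] describes a hydroxyl oxygen attached to an aromatic carbon (a phenol).
(A) contains a hydroxyl group (-OH), which satisfies every atom and bond constraint.
(B) has a hydroxyl group (-OH) but the -OH is on an aliphatic carbon, not an aromatic c.
(C) has a hydroxyl group (-OH) but the -OH is on an aliphatic carbon, not an aromatic c.
(D) has a hydroxyl group (-OH) but the -OH is on an aliphatic carbon, not an aromatic c.
So the answer is (A).

A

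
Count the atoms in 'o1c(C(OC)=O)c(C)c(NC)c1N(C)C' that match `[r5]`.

The query [r5] means: r5 matches atoms in a five-membered ring.
Check the 15 heavy atoms by environment: 1× o (aromatic, in 5-ring) → match; 4× c (aromatic, in 5-ring) → match; 2× N (acyclic) → no; 6× C (acyclic) → no; 2× O (acyclic) → no.
Summing the matching environments: 1 + 4 = 5 matching atoms.

5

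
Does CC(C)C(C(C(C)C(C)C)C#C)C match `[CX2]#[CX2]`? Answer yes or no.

The pattern [CX2]#[CX2] describes a carbon-carbon triple bond — an alkyne.
The molecule carries an ethynyl group (-C#CH), whose atoms satisfy every constraint of the query, so the pattern matches.

Yes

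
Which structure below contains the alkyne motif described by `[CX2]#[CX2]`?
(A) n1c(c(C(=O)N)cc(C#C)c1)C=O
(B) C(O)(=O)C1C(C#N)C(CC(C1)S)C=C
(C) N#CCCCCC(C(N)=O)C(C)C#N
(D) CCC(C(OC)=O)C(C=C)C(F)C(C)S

A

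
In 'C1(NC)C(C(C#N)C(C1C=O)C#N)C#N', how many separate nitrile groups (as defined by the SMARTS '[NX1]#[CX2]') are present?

[NX1]#[CX2] is the SMARTS for a nitrile: a nitrogen triple-bonded to a two-connected carbon.
The molecule carries 3 separate instances of a nitrile (-C#N) meeting every constraint; each maps to a distinct set of atoms, giving 3 matches.

3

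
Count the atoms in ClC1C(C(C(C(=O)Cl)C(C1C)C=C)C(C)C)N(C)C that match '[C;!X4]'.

Check the 19 heavy atoms by environment: 12× C (X4) → no; 3× C (X3) → match; 1× O (X1) → no; 2× Cl (X1) → no; 1× N (X3) → no.
That gives 3 matching atoms.

3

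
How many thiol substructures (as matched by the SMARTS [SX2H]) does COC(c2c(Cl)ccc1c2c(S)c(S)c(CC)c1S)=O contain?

3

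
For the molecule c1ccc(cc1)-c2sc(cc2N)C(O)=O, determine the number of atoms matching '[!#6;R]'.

1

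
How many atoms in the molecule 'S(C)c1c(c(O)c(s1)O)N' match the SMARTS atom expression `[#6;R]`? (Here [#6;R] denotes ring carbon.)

The query [#6;R] means: carbon that is part of a ring.
Check the 10 heavy atoms by environment: 1× s (aromatic, in 5-ring) → no; 4× c (aromatic, in 5-ring) → match; 2× O (acyclic) → no; 1× N (acyclic) → no; 1× S (acyclic) → no; 1× C (acyclic) → no.
That gives 4 matching atoms.

4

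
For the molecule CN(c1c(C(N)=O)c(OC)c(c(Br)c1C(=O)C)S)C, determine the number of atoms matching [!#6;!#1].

7

Check the 19 heavy atoms by environment: 6× c (aromatic) → no; 2× N → match; 6× C → no; 1× S → match; 3× O → match; 1× Br → match.
Summing the matching environments: 2 + 1 + 3 + 1 = 7 matching atoms.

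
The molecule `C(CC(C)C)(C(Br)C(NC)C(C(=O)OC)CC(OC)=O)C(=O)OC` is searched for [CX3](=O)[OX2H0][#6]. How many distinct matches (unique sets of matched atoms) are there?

3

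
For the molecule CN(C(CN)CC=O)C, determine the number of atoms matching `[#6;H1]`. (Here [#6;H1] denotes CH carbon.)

2

The query [#6;H1] means: any carbon bearing exactly one hydrogen.
Check the 9 heavy atoms by environment: 2× C (H2) → no; 2× C (H1) → match; 1× N (H0) → no; 2× C (H3) → no; 1× O (H0) → no; 1× N (H2) → no.
That gives 2 matching atoms.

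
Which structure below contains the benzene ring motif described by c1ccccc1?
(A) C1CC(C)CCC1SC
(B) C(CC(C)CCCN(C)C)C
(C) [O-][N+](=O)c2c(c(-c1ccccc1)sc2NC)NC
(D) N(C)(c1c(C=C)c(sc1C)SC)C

c1ccccc1 describes six aromatic carbons in a ring (a benzene ring).
(A) has a methyl group (-CH3) but no six-membered all-carbon aromatic ring is present.
(B) has a methyl group (-CH3) but no six-membered all-carbon aromatic ring is present.
(C) contains a phenyl ring, which satisfies every atom and bond constraint.
(D) has a methyl group (-CH3) but no six-membered all-carbon aromatic ring is present.
So the answer is (C).

C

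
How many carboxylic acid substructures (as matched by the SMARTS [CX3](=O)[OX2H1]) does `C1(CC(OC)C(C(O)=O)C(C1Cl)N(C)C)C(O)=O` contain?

[CX3](=O)[OX2H1] is the SMARTS for a carboxylic acid: an sp2 carbon double-bonded to O and single-bonded to an -OH oxygen.
The molecule carries 2 separate instances of a carboxylic acid group (-C(=O)OH) meeting every constraint; each maps to a distinct set of atoms, giving 2 matches.

2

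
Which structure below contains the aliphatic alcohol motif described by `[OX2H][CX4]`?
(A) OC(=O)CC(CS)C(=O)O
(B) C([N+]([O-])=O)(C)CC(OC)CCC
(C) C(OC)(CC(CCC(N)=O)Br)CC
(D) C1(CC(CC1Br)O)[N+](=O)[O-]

D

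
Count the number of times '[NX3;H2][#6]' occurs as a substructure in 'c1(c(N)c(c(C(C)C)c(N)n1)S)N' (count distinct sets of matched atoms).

3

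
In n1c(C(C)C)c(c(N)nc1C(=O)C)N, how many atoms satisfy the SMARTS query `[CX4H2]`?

The query [CX4H2] means: sp3 carbon (X4) with exactly two hydrogens.
Check the 14 heavy atoms by environment: 2× n (aromatic, H0, X2) → no; 4× c (aromatic, H0, X3) → no; 1× C (H1, X4) → no; 3× C (H3, X4) → no; 1× C (H0, X3) → no; 1× O (H0, X1) → no; 2× N (H2, X3) → no.
No environment satisfies the query, so 0 matching atoms.

0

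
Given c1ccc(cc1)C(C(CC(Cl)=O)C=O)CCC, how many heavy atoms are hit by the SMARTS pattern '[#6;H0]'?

2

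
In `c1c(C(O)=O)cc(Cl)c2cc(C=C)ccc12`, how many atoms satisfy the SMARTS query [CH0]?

1

The query [CH0] means: aliphatic carbon with no attached hydrogen.
Check the 16 heavy atoms by environment: 5× c (aromatic, H0) → no; 5× c (aromatic, H1) → no; 1× C (H1) → no; 1× C (H2) → no; 1× Cl (H0) → no; 1× C (H0) → match; 1× O (H0) → no; 1× O (H1) → no.
That gives 1 matching atom.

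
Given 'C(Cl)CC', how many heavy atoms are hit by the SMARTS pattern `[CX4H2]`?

2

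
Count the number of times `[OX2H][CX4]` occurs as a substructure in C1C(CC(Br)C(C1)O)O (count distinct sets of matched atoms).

2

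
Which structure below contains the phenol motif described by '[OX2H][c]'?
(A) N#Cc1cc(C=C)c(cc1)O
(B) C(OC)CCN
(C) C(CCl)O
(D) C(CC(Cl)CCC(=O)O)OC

A

[OX2H][c] describes a hydroxyl oxygen attached to an aromatic carbon (a phenol).
(A) contains a hydroxyl group (-OH), which satisfies every atom and bond constraint.
(B) has a methoxy ether (-OCH3) but the oxygen has H0, not H1.
(C) has a hydroxyl group (-OH) but the -OH is on an aliphatic carbon, not an aromatic c.
(D) has a methoxy ether (-OCH3) but the oxygen has H0, not H1.
So the answer is (A).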